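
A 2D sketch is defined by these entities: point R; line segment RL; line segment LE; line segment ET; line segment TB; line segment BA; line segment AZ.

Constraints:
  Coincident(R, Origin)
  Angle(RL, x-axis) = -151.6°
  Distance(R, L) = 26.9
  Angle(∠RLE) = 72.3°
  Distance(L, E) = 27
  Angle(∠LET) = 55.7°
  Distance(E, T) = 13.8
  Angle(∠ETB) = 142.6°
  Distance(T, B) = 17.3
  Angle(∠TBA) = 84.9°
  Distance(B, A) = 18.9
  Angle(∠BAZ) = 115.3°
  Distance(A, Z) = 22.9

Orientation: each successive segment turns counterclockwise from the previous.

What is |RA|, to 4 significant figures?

28.87

∠ETB = 142.6° gives TB at 117.8° from the x-axis; with |TB| = 17.3, B = (-9.975, -2.606). ∠TBA = 84.9° gives BA at -147.1° from the x-axis; with |BA| = 18.9, A = (-25.84, -12.87). Then |RA| = |A − R| = 28.87.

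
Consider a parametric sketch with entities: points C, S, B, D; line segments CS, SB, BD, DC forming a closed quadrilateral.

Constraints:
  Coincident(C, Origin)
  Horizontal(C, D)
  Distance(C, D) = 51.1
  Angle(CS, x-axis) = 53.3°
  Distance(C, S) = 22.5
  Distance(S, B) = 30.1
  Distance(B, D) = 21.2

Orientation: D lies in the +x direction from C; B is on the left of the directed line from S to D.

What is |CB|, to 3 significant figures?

47.8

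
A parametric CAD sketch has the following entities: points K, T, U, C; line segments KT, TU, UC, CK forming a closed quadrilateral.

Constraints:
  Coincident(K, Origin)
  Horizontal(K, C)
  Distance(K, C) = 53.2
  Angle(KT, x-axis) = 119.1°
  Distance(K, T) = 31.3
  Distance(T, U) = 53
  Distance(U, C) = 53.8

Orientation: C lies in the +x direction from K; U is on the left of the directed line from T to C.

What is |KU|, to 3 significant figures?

59.6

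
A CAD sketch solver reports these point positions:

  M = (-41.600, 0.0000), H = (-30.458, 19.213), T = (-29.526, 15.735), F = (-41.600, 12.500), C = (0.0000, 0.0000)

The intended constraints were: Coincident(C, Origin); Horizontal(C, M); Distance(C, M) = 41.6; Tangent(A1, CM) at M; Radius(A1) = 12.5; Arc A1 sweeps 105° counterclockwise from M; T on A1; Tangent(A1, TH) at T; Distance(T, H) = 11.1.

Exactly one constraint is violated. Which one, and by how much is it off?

Distance(T, H) = 11.1 — off by 7.50.

C = (0.00, 0.00) ✓; C.y = 0.00, M.y = 0.00 ✓; |CM| = 41.60 ✓; ∠(FM, MC) = 90.00° ✓; |FM| = 12.50 ✓; bearing(F→T) − bearing(F→M) = 105.0° ✓; |FT| = 12.50 ✓; ∠(FT, TH) = 90.00° ✓; |TH| = 3.601 ✗.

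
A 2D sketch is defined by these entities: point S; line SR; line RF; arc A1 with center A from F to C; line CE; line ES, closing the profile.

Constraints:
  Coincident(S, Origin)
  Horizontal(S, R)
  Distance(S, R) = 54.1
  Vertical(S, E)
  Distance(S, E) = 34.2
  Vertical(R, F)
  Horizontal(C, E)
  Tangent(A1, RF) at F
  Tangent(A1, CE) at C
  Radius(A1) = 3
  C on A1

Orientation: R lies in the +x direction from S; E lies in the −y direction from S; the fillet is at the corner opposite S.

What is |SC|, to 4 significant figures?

61.49

S is at the origin; SR is horizontal with |SR| = 54.1 and R on the +x side, so R = (54.10, 0.000). S and E share the same x with |SE| = 34.2 and E on the −y side, so E = (0.000, -34.20). The virtual corner opposite S is at (54.10, -34.20). Tangency of A1 to RF means the radius AF is perpendicular to RF and A1 meets CE tangentially, so AC is at right angles to CE, with radius 3.0, so the center A sits 3.0 in from both sides at A = (51.10, -31.20). That places the tangent points at F = (54.10, -31.20) on RF and C = (51.10, -34.20) on CE. Then |SC| = |C − S| = 61.49.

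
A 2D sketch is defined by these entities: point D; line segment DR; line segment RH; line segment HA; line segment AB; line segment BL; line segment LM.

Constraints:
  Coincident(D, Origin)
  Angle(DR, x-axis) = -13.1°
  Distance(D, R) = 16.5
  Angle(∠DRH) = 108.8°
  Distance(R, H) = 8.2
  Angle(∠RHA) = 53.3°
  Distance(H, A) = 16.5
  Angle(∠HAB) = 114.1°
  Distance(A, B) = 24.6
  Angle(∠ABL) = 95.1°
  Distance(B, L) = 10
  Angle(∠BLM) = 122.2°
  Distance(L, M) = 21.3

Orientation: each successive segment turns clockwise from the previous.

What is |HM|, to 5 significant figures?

17.161

∠ABL = 95.1° gives BL at -1.8000° from the x-axis; with |BL| = 10.0, L = (15.692, 20.707). ∠BLM = 122.2° gives LM at -59.600° from the x-axis; with |LM| = 21.3, M = (26.471, 2.3351). Then |HM| = |M − H| = 17.161.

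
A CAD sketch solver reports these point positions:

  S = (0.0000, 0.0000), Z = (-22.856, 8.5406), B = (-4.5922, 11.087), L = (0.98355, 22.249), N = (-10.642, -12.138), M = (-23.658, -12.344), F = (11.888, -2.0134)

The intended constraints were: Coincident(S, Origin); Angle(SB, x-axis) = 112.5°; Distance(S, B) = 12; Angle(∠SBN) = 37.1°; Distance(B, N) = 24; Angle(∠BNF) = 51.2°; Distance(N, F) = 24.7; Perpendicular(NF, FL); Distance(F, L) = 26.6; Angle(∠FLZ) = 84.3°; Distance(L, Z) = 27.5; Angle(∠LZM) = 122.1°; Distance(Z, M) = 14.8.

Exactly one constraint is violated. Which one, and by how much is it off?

Distance(Z, M) = 14.8 — off by 6.10.

S = (0.00, 0.00) ✓; SB at 112.5° ✓; |SB| = 12.00 ✓; ∠SBN = 37.10° ✓; |BN| = 24.00 ✓; ∠BNF = 51.20° ✓; |NF| = 24.70 ✓; ∠(NF, FL) = 90.00° ✓; |FL| = 26.60 ✓; ∠FLZ = 84.30° ✓; |LZ| = 27.50 ✓; ∠LZM = 122.1° ✓; |ZM| = 20.90 ✗.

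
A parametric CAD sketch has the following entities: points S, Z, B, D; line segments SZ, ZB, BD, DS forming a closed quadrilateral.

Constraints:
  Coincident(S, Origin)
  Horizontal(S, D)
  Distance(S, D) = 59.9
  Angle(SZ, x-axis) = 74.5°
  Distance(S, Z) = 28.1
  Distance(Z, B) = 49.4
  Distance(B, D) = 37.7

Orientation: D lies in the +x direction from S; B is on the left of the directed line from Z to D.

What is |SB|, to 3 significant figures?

67.2

S is at the origin; SD is horizontal with |SD| = 59.9 and D in +x, so D = (59.9, 0). SZ runs at 74.5° with |SZ| = 28.1, so Z = (7.51, 27.1). B is determined by |ZB| = 49.4 and |BD| = 37.7 together: it lies at the intersection of circle(Z, 49.4) and circle(D, 37.7). With |ZD| = 59.0, the foot of the radical line on ZD is 38.1 from Z and the perpendicular offset is √(49.4² − 38.1²) = 31.4. Taking the left-of-ZD solution: B = (55.8, 37.5).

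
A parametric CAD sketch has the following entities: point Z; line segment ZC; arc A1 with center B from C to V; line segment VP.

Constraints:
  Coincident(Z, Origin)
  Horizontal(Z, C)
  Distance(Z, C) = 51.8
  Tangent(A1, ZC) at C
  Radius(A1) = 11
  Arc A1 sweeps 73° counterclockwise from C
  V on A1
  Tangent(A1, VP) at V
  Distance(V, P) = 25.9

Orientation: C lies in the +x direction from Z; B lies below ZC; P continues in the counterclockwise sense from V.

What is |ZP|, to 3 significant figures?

46.9

On A1, C sits at bearing 90° from B; a 73° counterclockwise sweep puts V at bearing 163°, so V = B + 11.0·(cos 163°, sin 163°) = (41.3, -7.78). The tangent condition forces BV to be normal to VP, so VP runs along (−sin 163°, cos 163°); with |VP| = 25.9, P = (33.7, -32.6). Then |ZP| = |P − Z| = 46.9.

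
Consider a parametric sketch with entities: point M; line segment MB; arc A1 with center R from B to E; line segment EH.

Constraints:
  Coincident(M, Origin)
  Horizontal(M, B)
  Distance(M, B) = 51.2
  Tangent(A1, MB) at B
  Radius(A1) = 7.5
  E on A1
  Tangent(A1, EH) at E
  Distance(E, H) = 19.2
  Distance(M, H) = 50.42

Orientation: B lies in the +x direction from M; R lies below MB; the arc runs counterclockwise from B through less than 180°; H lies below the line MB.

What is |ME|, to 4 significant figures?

44.30

Checks: M.y = 0.00, B.y = 0.00 ✓; |RE| = 7.500 ✓; ∠(RE, EH) = 90.00° ✓; |EH| = 19.20 ✓; |MH| = 50.42 ✓.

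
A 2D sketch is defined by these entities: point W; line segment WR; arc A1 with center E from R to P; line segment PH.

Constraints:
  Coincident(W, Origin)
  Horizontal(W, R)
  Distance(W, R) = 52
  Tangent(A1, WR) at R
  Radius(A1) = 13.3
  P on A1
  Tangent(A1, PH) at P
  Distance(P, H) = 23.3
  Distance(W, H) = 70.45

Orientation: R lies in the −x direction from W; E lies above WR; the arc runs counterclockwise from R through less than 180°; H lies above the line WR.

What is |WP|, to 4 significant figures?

47.96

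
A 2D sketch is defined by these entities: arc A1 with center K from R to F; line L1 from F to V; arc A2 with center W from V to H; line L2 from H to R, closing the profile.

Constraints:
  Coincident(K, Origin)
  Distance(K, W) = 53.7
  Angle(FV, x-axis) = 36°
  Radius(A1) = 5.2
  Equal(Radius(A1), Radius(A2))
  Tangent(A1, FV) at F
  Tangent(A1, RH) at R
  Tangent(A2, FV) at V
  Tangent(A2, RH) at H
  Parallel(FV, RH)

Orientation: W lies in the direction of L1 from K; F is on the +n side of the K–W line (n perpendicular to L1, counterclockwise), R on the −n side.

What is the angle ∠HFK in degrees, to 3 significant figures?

79.0°

The slot axis is L1's direction at 36.0°, so u = (cos 36.0°, sin 36.0°) = (0.809, 0.588) and n = (−sin 36.0°, cos 36.0°) = (-0.588, 0.809). K is at the origin and W lies 53.7 along u from K, so W = 53.7·u = (43.4, 31.6). Tangency of A1 to both parallel lines with radius 5.2 puts F and R at K ± 5.2·n: F = (-3.06, 4.21), R = (3.06, -4.21). Equal radii place V and H the same way about W: V = W + 5.2·n = (40.4, 35.8), H = W − 5.2·n = (46.5, 27.4). Then cos ∠HFK = FH·FK / (|FH||FK|), giving 79.0°.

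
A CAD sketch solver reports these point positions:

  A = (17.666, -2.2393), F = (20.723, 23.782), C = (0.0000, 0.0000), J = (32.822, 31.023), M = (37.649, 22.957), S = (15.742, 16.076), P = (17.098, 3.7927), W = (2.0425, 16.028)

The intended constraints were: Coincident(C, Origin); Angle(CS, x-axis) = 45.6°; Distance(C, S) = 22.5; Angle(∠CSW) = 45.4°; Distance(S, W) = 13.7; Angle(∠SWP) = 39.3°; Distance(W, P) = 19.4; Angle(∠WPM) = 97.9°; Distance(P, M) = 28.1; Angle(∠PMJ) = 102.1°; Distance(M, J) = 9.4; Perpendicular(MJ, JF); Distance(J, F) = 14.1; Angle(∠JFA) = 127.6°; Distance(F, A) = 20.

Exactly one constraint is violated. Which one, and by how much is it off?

Distance(F, A) = 20 — off by 6.20.

C = (0.00, 0.00) ✓; CS at 45.60° ✓; |CS| = 22.50 ✓; ∠CSW = 45.40° ✓; |SW| = 13.70 ✓; ∠SWP = 39.30° ✓; |WP| = 19.40 ✓; ∠WPM = 97.90° ✓; |PM| = 28.10 ✓; ∠PMJ = 102.1° ✓; |MJ| = 9.400 ✓; ∠(MJ, JF) = 90.00° ✓; |JF| = 14.10 ✓; ∠JFA = 127.6° ✓; |FA| = 26.20 ✗.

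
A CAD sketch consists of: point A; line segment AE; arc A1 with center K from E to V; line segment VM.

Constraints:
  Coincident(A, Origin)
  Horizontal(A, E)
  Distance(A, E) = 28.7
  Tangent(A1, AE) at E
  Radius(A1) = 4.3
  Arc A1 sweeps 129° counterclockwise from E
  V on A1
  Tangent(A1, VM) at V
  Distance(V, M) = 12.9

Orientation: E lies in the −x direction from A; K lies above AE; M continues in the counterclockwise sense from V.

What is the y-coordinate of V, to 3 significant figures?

7.01

Since A1 is tangent to AE there, KE ⟂ AE, so K = E + (0, 4.3) = (-28.7, 4.30). On A1, E sits at bearing -90° from K; a 129° counterclockwise sweep puts V at bearing 39°, so V = K + 4.3·(cos 39°, sin 39°) = (-25.4, 7.01). So V.y = 7.01.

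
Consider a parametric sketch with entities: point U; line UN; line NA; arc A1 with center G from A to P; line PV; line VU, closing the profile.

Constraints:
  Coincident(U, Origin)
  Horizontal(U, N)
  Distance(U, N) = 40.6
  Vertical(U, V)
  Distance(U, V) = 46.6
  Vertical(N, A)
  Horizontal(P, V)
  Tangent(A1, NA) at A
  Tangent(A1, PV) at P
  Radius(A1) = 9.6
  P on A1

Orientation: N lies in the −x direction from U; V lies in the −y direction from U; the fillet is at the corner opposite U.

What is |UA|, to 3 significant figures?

54.9

U is at the origin; U and N share the same y with |UN| = 40.6 and N on the −x side, so N = (-40.6, 0.00). U and V share the same x with |UV| = 46.6 and V on the −y side, so V = (0.00, -46.6). The virtual corner opposite U is at (-40.6, -46.6). Since A1 is tangent to NA there, GA ⟂ NA and A1 meets PV tangentially, so GP is at right angles to PV, with radius 9.6, so the center G sits 9.6 in from both sides at G = (-31.0, -37.0). That places the tangent points at A = (-40.6, -37.0) on NA and P = (-31.0, -46.6) on PV. Then |UA| = |A − U| = 54.9.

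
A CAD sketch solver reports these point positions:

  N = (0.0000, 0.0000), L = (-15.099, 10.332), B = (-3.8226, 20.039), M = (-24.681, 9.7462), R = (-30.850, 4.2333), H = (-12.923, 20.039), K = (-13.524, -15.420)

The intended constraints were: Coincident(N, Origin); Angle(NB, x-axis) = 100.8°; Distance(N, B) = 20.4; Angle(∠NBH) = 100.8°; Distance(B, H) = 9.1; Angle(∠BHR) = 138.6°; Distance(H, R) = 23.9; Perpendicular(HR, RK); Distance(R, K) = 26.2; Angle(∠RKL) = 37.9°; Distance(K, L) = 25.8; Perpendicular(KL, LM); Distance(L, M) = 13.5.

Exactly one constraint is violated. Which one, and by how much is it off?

Distance(L, M) = 13.5 — off by 3.90.

N = (0.00, 0.00) ✓; NB at 100.8° ✓; |NB| = 20.40 ✓; ∠NBH = 100.8° ✓; |BH| = 9.100 ✓; ∠BHR = 138.6° ✓; |HR| = 23.90 ✓; ∠(HR, RK) = 90.00° ✓; |RK| = 26.20 ✓; ∠RKL = 37.90° ✓; |KL| = 25.80 ✓; ∠(KL, LM) = 90.00° ✓; |LM| = 9.600 ✗.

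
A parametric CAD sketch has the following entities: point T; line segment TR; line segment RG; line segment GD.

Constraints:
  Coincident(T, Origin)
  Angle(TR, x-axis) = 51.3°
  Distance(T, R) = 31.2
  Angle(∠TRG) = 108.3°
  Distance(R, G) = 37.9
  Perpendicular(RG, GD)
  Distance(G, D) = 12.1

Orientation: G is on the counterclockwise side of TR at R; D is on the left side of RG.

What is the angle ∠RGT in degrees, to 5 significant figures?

31.842°

T is at the origin; TR runs at 51.3° with length 31.2, so R = 31.2·(cos 51.3°, sin 51.3°) = (19.508, 24.349). ∠TRG = 108.3°, so RG runs at 51.3° + (180° − 108.3°) = 123.00° from the x-axis; with |RG| = 37.9, G = R + 37.9·(cos 123.00°, sin 123.00°) = (-1.1342, 56.135). Then cos ∠RGT = GR·GT / (|GR||GT|), giving 31.842°.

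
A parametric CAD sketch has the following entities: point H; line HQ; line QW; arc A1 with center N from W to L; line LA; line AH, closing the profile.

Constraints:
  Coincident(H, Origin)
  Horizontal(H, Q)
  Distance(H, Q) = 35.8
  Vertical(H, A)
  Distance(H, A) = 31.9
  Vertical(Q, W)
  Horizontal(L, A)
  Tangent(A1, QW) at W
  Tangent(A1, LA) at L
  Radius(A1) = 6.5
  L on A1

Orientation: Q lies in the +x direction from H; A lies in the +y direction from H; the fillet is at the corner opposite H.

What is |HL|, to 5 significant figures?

43.314

The virtual corner opposite H is at (35.800, 31.900). The tangent condition forces NW to be normal to QW and tangency of A1 to LA means the radius NL is perpendicular to LA, with radius 6.5, so the center N sits 6.5 in from both sides at N = (29.300, 25.400). That places the tangent points at W = (35.800, 25.400) on QW and L = (29.300, 31.900) on LA. Then |HL| = |L − H| = 43.314.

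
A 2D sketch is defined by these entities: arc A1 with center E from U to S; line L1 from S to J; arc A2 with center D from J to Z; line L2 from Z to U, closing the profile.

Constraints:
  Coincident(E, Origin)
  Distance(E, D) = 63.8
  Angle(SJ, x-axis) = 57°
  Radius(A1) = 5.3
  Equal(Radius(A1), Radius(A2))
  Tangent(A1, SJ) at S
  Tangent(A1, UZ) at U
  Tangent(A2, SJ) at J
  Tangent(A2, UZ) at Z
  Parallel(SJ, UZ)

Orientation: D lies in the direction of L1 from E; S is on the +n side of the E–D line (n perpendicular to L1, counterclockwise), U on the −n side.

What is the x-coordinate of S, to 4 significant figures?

-4.445

The slot axis is L1's direction at 57.0°, so u = (cos 57.0°, sin 57.0°) = (0.5446, 0.8387) and n = (−sin 57.0°, cos 57.0°) = (-0.8387, 0.5446). E is at the origin and D lies 63.8 along u from E, so D = 63.8·u = (34.75, 53.51). Tangency of A1 to both parallel lines with radius 5.3 puts S and U at E ± 5.3·n: S = (-4.445, 2.887), U = (4.445, -2.887). So S.x = -4.445.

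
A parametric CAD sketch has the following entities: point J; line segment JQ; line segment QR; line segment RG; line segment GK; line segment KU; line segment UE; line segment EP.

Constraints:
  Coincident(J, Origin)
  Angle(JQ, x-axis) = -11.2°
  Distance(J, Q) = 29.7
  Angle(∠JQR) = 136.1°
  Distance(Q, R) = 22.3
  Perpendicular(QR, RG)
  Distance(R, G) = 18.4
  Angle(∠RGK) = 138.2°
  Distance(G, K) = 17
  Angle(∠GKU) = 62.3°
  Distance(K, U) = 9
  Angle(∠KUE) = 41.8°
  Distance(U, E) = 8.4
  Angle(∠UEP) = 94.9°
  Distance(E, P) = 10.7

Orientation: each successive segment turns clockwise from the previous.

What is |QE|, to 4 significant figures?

30.62

J is at the origin; JQ runs at -11.2° with length 29.7, so Q = (29.13, -5.769). ∠JQR = 136.1° gives QR at -55.10° from the x-axis; with |QR| = 22.3, R = (41.89, -24.06). QR is perpendicular to RG, so RG runs at -145.1°; with |RG| = 18.4, G = (26.80, -34.59). ∠RGK = 138.2° gives GK at 173.1° from the x-axis; with |GK| = 17.0, K = (9.926, -32.54). ∠GKU = 62.3° gives KU at 55.40° from the x-axis; with |KU| = 9.0, U = (15.04, -25.14). ∠KUE = 41.8° gives UE at -82.80° from the x-axis; with |UE| = 8.4, E = (16.09, -33.47). Then |QE| = |E − Q| = 30.62.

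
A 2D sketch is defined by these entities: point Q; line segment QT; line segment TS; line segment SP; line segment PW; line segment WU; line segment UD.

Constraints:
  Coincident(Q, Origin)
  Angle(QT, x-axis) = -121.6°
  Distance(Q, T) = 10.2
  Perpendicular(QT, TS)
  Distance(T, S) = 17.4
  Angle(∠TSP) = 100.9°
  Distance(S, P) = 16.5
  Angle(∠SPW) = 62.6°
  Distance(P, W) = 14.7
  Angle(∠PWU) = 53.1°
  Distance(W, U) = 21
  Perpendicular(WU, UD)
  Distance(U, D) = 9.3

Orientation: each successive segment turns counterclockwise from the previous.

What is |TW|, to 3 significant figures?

13.6

∠TSP = 100.9° gives SP at 47.5° from the x-axis; with |SP| = 16.5, P = (20.6, -5.64). ∠SPW = 62.6° gives PW at 165° from the x-axis; with |PW| = 14.7, W = (6.43, -1.81). Then |TW| = |W − T| = 13.6.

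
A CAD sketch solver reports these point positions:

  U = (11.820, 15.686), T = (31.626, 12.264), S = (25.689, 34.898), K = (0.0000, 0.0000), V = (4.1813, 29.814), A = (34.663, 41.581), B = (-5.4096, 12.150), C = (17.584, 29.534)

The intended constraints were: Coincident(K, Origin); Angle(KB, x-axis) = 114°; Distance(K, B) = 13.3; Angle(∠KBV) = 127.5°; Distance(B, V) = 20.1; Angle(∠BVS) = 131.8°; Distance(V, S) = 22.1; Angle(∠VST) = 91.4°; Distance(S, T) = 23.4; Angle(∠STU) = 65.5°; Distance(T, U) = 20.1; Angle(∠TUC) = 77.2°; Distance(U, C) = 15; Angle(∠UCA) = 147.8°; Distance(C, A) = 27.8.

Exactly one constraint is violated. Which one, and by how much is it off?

Distance(C, A) = 27.8 — off by 6.90.

K = (0.00, 0.00) ✓; KB at 114.0° ✓; |KB| = 13.30 ✓; ∠KBV = 127.5° ✓; |BV| = 20.10 ✓; ∠BVS = 131.8° ✓; |VS| = 22.10 ✓; ∠VST = 91.40° ✓; |ST| = 23.40 ✓; ∠STU = 65.50° ✓; |TU| = 20.10 ✓; ∠TUC = 77.20° ✓; |UC| = 15.00 ✓; ∠UCA = 147.8° ✓; |CA| = 20.90 ✗.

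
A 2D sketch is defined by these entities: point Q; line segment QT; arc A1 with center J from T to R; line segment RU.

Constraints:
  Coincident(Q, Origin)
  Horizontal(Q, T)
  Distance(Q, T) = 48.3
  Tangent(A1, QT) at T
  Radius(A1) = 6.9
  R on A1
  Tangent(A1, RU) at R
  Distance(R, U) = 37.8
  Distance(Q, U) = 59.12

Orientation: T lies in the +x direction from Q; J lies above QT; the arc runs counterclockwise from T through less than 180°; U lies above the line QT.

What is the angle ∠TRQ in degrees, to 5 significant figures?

46.925°

Q is at the origin; Q and T share the same y with |QT| = 48.3 and T on the +x side, so T = (48.300, 0.0000). Since A1 is tangent to QT there, JT ⟂ QT, so J = T + (0, 6.9) = (48.300, 6.9000). Since JR ⟂ RU (tangency), |JU| = √(6.9² + 37.8²) = 38.425 regardless of where R sits on A1. So U lies on both circle(Q, 59.12) and circle(J, 38.425); the above-QT intersection is U = (39.221, 44.237). R is the foot of the tangent from U: R = (54.603, 9.7078).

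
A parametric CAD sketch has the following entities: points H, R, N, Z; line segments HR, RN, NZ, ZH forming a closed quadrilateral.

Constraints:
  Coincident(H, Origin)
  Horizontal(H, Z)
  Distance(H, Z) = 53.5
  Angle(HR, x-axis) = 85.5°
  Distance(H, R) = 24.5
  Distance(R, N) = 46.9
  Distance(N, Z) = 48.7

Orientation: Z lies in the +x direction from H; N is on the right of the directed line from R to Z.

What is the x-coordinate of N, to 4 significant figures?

9.944

H is at the origin; HZ is horizontal with |HZ| = 53.5 and Z in +x, so Z = (53.5, 0). HR runs at 85.5° with |HR| = 24.5, so R = (1.922, 24.42). N is determined by |RN| = 46.9 and |NZ| = 48.7 together: it lies at the intersection of circle(R, 46.9) and circle(Z, 48.7). With |RZ| = 57.07, the foot of the radical line on RZ is 27.03 from R and the perpendicular offset is √(46.9² − 27.03²) = 38.33. Taking the right-of-RZ solution: N = (9.944, -21.78).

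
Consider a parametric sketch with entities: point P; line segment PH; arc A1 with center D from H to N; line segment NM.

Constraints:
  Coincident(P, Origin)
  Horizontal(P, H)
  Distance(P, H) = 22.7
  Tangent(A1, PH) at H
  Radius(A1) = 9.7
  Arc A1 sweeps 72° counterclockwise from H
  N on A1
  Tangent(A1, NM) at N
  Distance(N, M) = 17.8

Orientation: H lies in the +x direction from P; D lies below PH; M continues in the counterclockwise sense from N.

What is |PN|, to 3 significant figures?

15.0

P is at the origin; P and H share the same y with |PH| = 22.7 and H on the +x side, so H = (22.7, 0.00). Since A1 is tangent to PH there, DH ⟂ PH, so D = H + (0, -9.7) = (22.7, -9.70). On A1, H sits at bearing 90° from D; a 72° counterclockwise sweep puts N at bearing 162°, so N = D + 9.7·(cos 162°, sin 162°) = (13.5, -6.70). Then |PN| = |N − P| = 15.0.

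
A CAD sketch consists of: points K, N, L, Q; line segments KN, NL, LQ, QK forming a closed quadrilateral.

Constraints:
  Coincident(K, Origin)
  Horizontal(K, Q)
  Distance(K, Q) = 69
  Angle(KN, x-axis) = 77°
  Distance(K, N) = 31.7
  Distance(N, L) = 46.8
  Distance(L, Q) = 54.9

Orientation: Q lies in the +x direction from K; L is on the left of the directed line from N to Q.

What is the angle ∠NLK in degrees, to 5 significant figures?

20.346°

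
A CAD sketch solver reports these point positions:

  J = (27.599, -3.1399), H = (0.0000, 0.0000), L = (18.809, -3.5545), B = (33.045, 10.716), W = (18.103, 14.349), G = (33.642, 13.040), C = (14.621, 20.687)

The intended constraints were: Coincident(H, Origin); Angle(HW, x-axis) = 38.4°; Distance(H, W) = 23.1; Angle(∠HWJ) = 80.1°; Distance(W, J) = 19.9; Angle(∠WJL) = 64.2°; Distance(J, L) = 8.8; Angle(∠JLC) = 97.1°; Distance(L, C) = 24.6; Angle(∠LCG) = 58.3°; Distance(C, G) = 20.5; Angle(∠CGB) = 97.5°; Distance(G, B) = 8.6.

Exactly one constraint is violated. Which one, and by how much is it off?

Distance(G, B) = 8.6 — off by 6.20.

H = (0.00, 0.00) ✓; HW at 38.40° ✓; |HW| = 23.10 ✓; ∠HWJ = 80.10° ✓; |WJ| = 19.90 ✓; ∠WJL = 64.20° ✓; |JL| = 8.800 ✓; ∠JLC = 97.10° ✓; |LC| = 24.60 ✓; ∠LCG = 58.30° ✓; |CG| = 20.50 ✓; ∠CGB = 97.49° ✓; |GB| = 2.399 ✗.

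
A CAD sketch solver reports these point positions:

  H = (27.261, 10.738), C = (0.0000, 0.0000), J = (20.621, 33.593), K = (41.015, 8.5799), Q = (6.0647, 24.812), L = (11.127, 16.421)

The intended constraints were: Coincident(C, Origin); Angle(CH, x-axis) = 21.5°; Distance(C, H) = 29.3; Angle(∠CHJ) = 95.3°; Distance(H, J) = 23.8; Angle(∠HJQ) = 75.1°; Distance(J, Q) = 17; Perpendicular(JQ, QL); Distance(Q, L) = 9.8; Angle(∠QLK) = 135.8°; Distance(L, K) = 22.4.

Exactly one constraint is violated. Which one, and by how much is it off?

Distance(L, K) = 22.4 — off by 8.50.

C = (0.00, 0.00) ✓; CH at 21.50° ✓; |CH| = 29.30 ✓; ∠CHJ = 95.30° ✓; |HJ| = 23.80 ✓; ∠HJQ = 75.10° ✓; |JQ| = 17.00 ✓; ∠(JQ, QL) = 90.00° ✓; |QL| = 9.800 ✓; ∠QLK = 135.8° ✓; |LK| = 30.90 ✗.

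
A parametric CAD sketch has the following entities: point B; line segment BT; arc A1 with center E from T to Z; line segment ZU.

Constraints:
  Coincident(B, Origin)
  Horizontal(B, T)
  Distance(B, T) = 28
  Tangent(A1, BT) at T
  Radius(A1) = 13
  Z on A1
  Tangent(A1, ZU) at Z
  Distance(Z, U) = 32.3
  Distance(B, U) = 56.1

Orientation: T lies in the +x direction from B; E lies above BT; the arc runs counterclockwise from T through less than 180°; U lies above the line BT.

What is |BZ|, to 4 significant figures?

43.83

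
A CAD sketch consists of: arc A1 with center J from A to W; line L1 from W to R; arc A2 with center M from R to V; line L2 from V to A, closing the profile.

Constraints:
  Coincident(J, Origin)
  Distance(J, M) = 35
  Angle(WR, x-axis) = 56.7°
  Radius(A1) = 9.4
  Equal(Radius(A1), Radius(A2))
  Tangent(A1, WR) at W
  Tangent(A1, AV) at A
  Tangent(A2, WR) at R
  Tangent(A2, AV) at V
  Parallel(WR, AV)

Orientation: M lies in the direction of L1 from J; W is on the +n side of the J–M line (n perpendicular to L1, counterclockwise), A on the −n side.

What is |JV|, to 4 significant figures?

36.24

The slot axis is L1's direction at 56.7°, so u = (cos 56.7°, sin 56.7°) = (0.5490, 0.8358) and n = (−sin 56.7°, cos 56.7°) = (-0.8358, 0.5490). J is at the origin and M lies 35.0 along u from J, so M = 35.0·u = (19.22, 29.25). Tangency of A1 to both parallel lines with radius 9.4 puts W and A at J ± 9.4·n: W = (-7.857, 5.161), A = (7.857, -5.161). Equal radii place R and V the same way about M: R = M + 9.4·n = (11.36, 34.41), V = M − 9.4·n = (27.07, 24.09). Then |JV| = |V − J| = 36.24.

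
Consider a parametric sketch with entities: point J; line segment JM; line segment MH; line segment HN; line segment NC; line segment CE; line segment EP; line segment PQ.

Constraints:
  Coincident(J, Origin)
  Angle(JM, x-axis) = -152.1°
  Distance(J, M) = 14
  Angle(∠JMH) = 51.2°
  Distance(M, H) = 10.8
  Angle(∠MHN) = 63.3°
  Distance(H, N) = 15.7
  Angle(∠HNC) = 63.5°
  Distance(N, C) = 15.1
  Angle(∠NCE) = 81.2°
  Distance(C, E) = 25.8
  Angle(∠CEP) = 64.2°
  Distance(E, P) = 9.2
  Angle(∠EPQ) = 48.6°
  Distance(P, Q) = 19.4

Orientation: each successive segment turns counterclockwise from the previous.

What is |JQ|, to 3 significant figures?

24.9

∠CEP = 64.2° gives EP at 64.5° from the x-axis; with |EP| = 9.2, P = (3.62, -14.5). ∠EPQ = 48.6° gives PQ at -164° from the x-axis; with |PQ| = 19.4, Q = (-15.0, -19.8). Then |JQ| = |Q − J| = 24.9.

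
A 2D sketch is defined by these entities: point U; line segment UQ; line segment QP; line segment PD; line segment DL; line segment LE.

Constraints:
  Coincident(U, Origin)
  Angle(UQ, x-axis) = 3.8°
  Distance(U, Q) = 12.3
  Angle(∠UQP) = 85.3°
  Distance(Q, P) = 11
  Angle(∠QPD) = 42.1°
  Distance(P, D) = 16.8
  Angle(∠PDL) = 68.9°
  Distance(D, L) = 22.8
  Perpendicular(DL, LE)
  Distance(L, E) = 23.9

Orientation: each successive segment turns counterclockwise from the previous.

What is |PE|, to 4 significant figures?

18.66

U is at the origin; UQ runs at 3.8° with length 12.3, so Q = (12.27, 0.8152). ∠UQP = 85.3° gives QP at 98.50° from the x-axis; with |QP| = 11.0, P = (10.65, 11.69). ∠QPD = 42.1° gives PD at -123.6° from the x-axis; with |PD| = 16.8, D = (1.350, -2.299). ∠PDL = 68.9° gives DL at -12.50° from the x-axis; with |DL| = 22.8, L = (23.61, -7.234). The perpendicularity gives LE at right angles to DL, so LE runs at 77.50°; with |LE| = 23.9, E = (28.78, 16.10). Then |PE| = |E − P| = 18.66.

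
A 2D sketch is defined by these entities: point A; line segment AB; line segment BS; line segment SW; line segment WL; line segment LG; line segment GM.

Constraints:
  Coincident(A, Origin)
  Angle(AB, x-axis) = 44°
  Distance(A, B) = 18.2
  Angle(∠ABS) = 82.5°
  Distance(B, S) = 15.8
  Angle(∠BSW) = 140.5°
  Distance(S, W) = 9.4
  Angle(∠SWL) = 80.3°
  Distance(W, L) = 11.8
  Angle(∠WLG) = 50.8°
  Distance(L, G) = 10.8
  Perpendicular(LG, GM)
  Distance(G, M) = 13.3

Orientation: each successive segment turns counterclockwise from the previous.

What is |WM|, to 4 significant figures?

5.333

A is at the origin; AB runs at 44.0° with length 18.2, so B = (13.09, 12.64). ∠ABS = 82.5° gives BS at 141.5° from the x-axis; with |BS| = 15.8, S = (0.7268, 22.48). ∠BSW = 140.5° gives SW at -179.0° from the x-axis; with |SW| = 9.4, W = (-8.672, 22.31). ∠SWL = 80.3° gives WL at -79.30° from the x-axis; with |WL| = 11.8, L = (-6.481, 10.72). ∠WLG = 50.8° gives LG at 49.90° from the x-axis; with |LG| = 10.8, G = (0.4756, 18.98). LG is perpendicular to GM, so GM runs at 139.9°; with |GM| = 13.3, M = (-9.698, 27.55). Then |WM| = |M − W| = 5.333.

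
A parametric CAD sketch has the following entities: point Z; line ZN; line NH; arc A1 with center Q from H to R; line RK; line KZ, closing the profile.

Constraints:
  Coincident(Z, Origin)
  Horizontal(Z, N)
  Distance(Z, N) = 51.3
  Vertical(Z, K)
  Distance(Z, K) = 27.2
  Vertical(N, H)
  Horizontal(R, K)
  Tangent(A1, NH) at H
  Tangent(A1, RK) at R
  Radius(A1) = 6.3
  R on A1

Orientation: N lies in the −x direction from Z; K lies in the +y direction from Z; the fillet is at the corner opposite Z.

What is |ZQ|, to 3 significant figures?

49.6

ZK is vertical with |ZK| = 27.2 and K on the +y side, so K = (0.00, 27.2). The virtual corner opposite Z is at (-51.3, 27.2). The tangent condition forces QH to be normal to NH and since A1 is tangent to RK there, QR ⟂ RK, with radius 6.3, so the center Q sits 6.3 in from both sides at Q = (-45.0, 20.9). Then |ZQ| = |Q − Z| = 49.6.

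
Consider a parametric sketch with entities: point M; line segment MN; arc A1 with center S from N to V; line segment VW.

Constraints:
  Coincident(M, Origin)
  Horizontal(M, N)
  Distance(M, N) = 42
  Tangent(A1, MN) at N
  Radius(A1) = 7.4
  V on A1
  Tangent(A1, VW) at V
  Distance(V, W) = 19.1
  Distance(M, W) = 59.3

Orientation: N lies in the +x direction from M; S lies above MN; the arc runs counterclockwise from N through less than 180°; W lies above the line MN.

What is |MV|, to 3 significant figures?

49.4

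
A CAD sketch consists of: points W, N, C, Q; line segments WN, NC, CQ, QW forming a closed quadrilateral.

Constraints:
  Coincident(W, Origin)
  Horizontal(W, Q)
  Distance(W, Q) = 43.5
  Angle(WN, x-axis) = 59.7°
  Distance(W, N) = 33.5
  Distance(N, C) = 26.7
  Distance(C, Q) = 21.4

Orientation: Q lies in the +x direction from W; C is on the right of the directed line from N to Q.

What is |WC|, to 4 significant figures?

22.45

W is at the origin; WQ is horizontal with |WQ| = 43.5 and Q in +x, so Q = (43.5, 0). WN runs at 59.7° with |WN| = 33.5, so N = (16.90, 28.92). C is determined by |NC| = 26.7 and |CQ| = 21.4 together: it lies at the intersection of circle(N, 26.7) and circle(Q, 21.4). With |NQ| = 39.29, the foot of the radical line on NQ is 22.89 from N and the perpendicular offset is √(26.7² − 22.89²) = 13.74. Taking the right-of-NQ solution: C = (22.28, 2.771).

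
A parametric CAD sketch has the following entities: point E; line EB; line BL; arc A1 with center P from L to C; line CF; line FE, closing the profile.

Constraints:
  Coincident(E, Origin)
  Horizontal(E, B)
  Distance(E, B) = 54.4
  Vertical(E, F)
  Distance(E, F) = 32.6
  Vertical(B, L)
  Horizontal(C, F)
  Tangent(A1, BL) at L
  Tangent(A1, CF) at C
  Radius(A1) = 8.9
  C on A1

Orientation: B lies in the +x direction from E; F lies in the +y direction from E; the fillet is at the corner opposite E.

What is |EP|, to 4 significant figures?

51.30

E is at the origin; EB is horizontal with |EB| = 54.4 and B on the +x side, so B = (54.40, 0.000). E and F share the same x with |EF| = 32.6 and F on the +y side, so F = (0.000, 32.60). The virtual corner opposite E is at (54.40, 32.60). Since A1 is tangent to BL there, PL ⟂ BL and since A1 is tangent to CF there, PC ⟂ CF, with radius 8.9, so the center P sits 8.9 in from both sides at P = (45.50, 23.70). Then |EP| = |P − E| = 51.30.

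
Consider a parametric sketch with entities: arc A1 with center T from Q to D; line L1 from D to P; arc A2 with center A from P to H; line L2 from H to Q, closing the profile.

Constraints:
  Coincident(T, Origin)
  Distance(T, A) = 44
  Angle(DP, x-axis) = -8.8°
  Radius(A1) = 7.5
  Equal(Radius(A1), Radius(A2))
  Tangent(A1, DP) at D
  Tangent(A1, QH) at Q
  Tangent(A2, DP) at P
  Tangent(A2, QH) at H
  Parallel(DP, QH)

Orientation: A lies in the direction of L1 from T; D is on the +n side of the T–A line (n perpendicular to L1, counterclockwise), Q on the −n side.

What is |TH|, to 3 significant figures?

44.6

The slot axis is L1's direction at -8.8°, so u = (cos -8.8°, sin -8.8°) = (0.988, -0.153) and n = (−sin -8.8°, cos -8.8°) = (0.153, 0.988). T is at the origin and A lies 44.0 along u from T, so A = 44.0·u = (43.5, -6.73). Tangency of A1 to both parallel lines with radius 7.5 puts D and Q at T ± 7.5·n: D = (1.15, 7.41), Q = (-1.15, -7.41). Equal radii place P and H the same way about A: P = A + 7.5·n = (44.6, 0.680), H = A − 7.5·n = (42.3, -14.1). Then |TH| = |H − T| = 44.6.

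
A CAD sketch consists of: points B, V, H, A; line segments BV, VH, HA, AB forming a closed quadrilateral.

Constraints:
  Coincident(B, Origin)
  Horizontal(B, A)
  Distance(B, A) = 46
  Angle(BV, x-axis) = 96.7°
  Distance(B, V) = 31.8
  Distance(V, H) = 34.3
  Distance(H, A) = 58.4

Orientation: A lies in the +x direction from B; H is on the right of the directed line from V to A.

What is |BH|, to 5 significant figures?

12.481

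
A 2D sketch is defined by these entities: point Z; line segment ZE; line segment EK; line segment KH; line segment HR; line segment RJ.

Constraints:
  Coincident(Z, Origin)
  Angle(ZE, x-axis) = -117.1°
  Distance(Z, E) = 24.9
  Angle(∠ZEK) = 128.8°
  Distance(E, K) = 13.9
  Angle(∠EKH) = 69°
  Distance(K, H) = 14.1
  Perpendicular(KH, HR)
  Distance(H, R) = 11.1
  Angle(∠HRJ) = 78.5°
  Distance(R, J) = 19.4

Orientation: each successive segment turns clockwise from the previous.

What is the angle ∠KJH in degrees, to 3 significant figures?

35.0°

Z is at the origin; ZE runs at -117.1° with length 24.9, so E = (-11.3, -22.2). ∠ZEK = 128.8° gives EK at -168° from the x-axis; with |EK| = 13.9, K = (-25.0, -25.0). ∠EKH = 69.0° gives KH at 80.7° from the x-axis; with |KH| = 14.1, H = (-22.7, -11.1). KH is perpendicular to HR, so HR runs at -9.30°; with |HR| = 11.1, R = (-11.7, -12.9). ∠HRJ = 78.5° gives RJ at -111° from the x-axis; with |RJ| = 19.4, J = (-18.6, -31.0). Then cos ∠KJH = JK·JH / (|JK||JH|), giving 35.0°.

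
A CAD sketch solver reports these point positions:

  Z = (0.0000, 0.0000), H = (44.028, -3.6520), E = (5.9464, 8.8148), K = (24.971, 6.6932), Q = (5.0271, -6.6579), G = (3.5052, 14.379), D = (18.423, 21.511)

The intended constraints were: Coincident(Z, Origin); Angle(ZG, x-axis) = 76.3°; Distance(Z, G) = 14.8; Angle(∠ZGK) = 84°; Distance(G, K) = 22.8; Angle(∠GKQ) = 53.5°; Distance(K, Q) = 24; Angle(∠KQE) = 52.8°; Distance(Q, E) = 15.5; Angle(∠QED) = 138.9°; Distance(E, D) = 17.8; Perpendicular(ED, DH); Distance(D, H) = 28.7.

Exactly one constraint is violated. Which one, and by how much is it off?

Distance(D, H) = 28.7 — off by 7.20.

Z = (0.00, 0.00) ✓; ZG at 76.30° ✓; |ZG| = 14.80 ✓; ∠ZGK = 84.00° ✓; |GK| = 22.80 ✓; ∠GKQ = 53.50° ✓; |KQ| = 24.00 ✓; ∠KQE = 52.80° ✓; |QE| = 15.50 ✓; ∠QED = 138.9° ✓; |ED| = 17.80 ✓; ∠(ED, DH) = 90.00° ✓; |DH| = 35.90 ✗.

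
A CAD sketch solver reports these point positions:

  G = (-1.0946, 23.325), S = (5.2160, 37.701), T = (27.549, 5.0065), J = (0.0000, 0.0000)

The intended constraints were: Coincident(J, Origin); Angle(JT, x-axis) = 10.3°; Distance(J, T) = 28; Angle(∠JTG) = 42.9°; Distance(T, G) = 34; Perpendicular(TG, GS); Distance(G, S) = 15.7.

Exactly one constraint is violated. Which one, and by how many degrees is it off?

Perpendicular(TG, GS) — off by 8.90°.

J = (0.00, 0.00) ✓; JT at 10.30° ✓; |JT| = 28.00 ✓; ∠JTG = 42.90° ✓; |TG| = 34.00 ✓; ∠(TG, GS) = 81.10° ✗; |GS| = 15.70 ✓.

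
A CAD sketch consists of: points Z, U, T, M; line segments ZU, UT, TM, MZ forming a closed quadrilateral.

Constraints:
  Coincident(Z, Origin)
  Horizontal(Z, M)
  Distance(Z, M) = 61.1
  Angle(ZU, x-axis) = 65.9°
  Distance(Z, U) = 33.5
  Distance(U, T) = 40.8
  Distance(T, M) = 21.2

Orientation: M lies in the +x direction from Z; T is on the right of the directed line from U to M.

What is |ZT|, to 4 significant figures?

39.92

Checks: |UT| = 40.80 ✓; |TM| = 21.20 ✓.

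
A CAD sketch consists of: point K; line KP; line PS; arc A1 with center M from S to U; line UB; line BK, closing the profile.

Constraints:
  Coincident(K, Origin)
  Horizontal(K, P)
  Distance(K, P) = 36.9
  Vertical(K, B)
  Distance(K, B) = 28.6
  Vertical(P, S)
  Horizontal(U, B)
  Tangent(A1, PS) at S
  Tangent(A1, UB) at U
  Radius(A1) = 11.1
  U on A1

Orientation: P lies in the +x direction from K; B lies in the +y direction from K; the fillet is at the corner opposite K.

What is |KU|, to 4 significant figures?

38.52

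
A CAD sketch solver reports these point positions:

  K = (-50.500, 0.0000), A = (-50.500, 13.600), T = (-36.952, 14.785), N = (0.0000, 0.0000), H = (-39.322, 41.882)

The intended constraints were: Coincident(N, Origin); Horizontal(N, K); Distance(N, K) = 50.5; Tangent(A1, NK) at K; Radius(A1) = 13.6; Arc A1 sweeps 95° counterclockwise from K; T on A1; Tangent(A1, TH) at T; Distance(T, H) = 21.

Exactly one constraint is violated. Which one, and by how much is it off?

Distance(T, H) = 21 — off by 6.20.

N = (0.00, 0.00) ✓; N.y = 0.00, K.y = 0.00 ✓; |NK| = 50.50 ✓; ∠(AK, KN) = 90.00° ✓; |AK| = 13.60 ✓; bearing(A→T) − bearing(A→K) = 95.00° ✓; |AT| = 13.60 ✓; ∠(AT, TH) = 90.00° ✓; |TH| = 27.20 ✗.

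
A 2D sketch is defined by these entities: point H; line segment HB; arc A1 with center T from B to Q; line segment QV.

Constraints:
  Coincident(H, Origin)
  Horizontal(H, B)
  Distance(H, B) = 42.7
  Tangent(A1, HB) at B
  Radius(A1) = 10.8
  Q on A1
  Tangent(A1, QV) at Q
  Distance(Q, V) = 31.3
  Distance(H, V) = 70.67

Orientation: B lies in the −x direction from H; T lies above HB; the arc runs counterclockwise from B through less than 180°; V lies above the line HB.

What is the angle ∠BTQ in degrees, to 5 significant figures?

137.01°

Checks: |TQ| = 10.80 ✓; ∠(TQ, QV) = 90.00° ✓; |QV| = 31.30 ✓; |HV| = 70.67 ✓.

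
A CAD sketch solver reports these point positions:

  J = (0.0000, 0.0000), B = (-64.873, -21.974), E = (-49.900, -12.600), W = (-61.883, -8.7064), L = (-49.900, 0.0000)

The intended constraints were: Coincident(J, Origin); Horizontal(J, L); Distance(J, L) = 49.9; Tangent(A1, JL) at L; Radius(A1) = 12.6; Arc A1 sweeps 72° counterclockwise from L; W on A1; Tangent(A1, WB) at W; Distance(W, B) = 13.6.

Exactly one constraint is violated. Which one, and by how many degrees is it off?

Tangent(A1, WB) at W — off by 5.30°.

J = (0.00, 0.00) ✓; J.y = 0.00, L.y = 0.00 ✓; |JL| = 49.90 ✓; ∠(EL, LJ) = 90.00° ✓; |EL| = 12.60 ✓; bearing(E→W) − bearing(E→L) = 72.00° ✓; |EW| = 12.60 ✓; ∠(EW, WB) = 84.70° ✗; |WB| = 13.60 ✓.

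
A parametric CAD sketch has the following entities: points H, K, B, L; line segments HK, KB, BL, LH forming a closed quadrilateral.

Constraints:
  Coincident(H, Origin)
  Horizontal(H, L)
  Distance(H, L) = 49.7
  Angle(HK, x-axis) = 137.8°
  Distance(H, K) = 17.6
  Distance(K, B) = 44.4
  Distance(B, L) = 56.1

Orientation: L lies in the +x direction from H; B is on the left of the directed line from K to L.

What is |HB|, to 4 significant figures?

47.98

Checks: |KB| = 44.40 ✓; |BL| = 56.10 ✓.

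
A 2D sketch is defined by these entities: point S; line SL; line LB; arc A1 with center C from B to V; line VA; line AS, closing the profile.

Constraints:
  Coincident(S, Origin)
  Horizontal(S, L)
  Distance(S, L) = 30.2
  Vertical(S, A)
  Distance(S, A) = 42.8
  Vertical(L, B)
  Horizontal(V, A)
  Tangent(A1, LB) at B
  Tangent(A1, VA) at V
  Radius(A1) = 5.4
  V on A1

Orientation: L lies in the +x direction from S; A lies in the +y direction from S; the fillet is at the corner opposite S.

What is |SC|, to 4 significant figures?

44.88

S and A share the same x with |SA| = 42.8 and A on the +y side, so A = (0.000, 42.80). The virtual corner opposite S is at (30.20, 42.80). Since A1 is tangent to LB there, CB ⟂ LB and since A1 is tangent to VA there, CV ⟂ VA, with radius 5.4, so the center C sits 5.4 in from both sides at C = (24.80, 37.40). Then |SC| = |C − S| = 44.88.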